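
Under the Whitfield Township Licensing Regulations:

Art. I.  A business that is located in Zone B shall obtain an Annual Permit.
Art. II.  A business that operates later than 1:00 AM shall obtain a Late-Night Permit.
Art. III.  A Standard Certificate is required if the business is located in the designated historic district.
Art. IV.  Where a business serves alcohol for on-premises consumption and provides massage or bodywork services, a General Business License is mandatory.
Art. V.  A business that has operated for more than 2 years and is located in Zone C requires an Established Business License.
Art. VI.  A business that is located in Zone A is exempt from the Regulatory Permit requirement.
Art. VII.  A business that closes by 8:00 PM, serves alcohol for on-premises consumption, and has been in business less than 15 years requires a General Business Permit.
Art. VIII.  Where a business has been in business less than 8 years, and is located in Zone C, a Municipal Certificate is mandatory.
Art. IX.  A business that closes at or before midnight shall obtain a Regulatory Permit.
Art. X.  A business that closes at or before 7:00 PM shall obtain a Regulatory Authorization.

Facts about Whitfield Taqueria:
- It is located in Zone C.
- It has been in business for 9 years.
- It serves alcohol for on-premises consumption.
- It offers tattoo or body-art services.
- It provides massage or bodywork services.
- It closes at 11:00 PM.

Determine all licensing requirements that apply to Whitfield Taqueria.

Established Business License, General Business License, Regulatory Permit

Art. I. is located in Zone C (not: is located in Zone B) → Annual Permit not required.
Art. II. closes 11:00 PM, at/before 1:00 AM → Late-Night Permit not required.
Art. III. is located in Zone C (not: is located in the designated historic district) → Standard Certificate not required.
Art. IV. serves alcohol for on-premises consumption; provides massage or bodywork services → General Business License required.
Art. V. years in business 9 > 2; is located in Zone C → Established Business License required.
Art. VI. is located in Zone C (not: is located in Zone A) → Regulatory Permit exemption does not apply.
Art. VII. closes 11:00 PM, after 8:00 PM; serves alcohol for on-premises consumption; years in business 9 < 15 → General Business Permit not required.
Art. VIII. years in business 9 ≥ 8; is located in Zone C → Municipal Certificate not required.
Art. IX. closes 11:00 PM, at/before midnight → Regulatory Permit required.
Art. X. closes 11:00 PM, after 7:00 PM → Regulatory Authorization not required.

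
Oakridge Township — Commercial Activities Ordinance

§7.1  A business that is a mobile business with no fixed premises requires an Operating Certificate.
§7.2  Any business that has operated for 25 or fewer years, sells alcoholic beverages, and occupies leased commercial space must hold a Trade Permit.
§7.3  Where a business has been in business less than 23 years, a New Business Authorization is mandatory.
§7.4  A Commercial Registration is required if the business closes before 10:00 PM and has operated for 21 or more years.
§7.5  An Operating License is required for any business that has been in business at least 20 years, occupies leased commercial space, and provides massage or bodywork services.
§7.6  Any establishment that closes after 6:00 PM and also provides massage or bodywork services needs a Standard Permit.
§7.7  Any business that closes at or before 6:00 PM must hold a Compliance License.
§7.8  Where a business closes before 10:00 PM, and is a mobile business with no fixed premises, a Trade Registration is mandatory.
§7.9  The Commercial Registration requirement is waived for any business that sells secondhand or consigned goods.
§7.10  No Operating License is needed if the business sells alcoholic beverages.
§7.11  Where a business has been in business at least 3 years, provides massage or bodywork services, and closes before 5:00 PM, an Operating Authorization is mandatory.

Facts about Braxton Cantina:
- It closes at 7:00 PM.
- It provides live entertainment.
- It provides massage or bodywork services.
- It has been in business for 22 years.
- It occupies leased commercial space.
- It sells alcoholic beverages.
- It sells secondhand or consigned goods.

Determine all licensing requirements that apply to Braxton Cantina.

New Business Authorization, Standard Permit, Trade Permit

§7.1 occupies leased commercial space (not: is a mobile business with no fixed premises) → Operating Certificate not required.
§7.2 years in business 22 ≤ 25; sells alcoholic beverages; occupies leased commercial space → Trade Permit required.
§7.3 years in business 22 < 23 → New Business Authorization required.
§7.4 closes 7:00 PM, at/before 10:00 PM; years in business 22 ≥ 21 → Commercial Registration required.
§7.5 years in business 22 ≥ 20; occupies leased commercial space; provides massage or bodywork services → Operating License required.
§7.6 closes 7:00 PM, after 6:00 PM; provides massage or bodywork services → Standard Permit required.
§7.7 closes 7:00 PM, after 6:00 PM → Compliance License not required.
§7.8 closes 7:00 PM, at/before 10:00 PM; occupies leased commercial space (not: is a mobile business with no fixed premises) → Trade Registration not required.
§7.9 sells secondhand or consigned goods → exempt from Commercial Registration.
§7.10 sells alcoholic beverages → exempt from Operating License.
§7.11 years in business 22 ≥ 3; provides massage or bodywork services; closes 7:00 PM, after 5:00 PM → Operating Authorization not required.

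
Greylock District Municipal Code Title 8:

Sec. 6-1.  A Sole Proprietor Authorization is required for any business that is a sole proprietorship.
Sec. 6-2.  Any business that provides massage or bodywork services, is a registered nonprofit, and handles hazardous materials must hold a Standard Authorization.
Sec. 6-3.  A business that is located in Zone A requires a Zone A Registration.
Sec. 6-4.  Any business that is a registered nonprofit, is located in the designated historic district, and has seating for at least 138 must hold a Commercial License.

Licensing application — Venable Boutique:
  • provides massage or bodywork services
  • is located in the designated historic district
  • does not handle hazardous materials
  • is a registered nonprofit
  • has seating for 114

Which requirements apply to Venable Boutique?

None

Sec. 6-1. is a registered nonprofit (not: is a sole proprietorship) → Sole Proprietor Authorization not required.
Sec. 6-2. provides massage or bodywork services; is a registered nonprofit; does not handle hazardous materials → Standard Authorization not required.
Sec. 6-3. is located in the designated historic district (not: is located in Zone A) → Zone A Registration not required.
Sec. 6-4. is a registered nonprofit; is located in the designated historic district; seating 114 < 138 → Commercial License not required.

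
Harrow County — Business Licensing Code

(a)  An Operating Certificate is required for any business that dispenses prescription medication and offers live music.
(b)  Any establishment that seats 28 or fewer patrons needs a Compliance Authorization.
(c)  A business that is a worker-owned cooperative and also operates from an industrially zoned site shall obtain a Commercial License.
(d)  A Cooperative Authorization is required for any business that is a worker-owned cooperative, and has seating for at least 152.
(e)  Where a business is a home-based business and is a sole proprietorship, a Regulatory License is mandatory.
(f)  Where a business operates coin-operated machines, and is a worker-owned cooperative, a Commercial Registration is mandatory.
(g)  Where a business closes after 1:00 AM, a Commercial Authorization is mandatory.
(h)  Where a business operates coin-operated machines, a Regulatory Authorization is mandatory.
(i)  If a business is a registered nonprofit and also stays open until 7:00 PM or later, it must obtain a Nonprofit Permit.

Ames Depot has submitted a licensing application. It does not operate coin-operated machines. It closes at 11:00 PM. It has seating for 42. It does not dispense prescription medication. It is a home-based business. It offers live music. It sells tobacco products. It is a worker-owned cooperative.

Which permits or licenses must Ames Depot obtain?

None

(a) does not dispense prescription medication; offers live music → Operating Certificate not required.
(b) seating 42 > 28 → Compliance Authorization not required.
(c) is a worker-owned cooperative; is a home-based business (not: operates from an industrially zoned site) → Commercial License not required.
(d) is a worker-owned cooperative; seating 42 < 152 → Cooperative Authorization not required.
(e) is a home-based business; is a worker-owned cooperative (not: is a sole proprietorship) → Regulatory License not required.
(f) does not operate coin-operated machines; is a worker-owned cooperative → Commercial Registration not required.
(g) closes 11:00 PM, at/before 1:00 AM → Commercial Authorization not required.
(h) does not operate coin-operated machines → Regulatory Authorization not required.
(i) is a worker-owned cooperative (not: is a registered nonprofit); closes 11:00 PM, after 7:00 PM → Nonprofit Permit not required.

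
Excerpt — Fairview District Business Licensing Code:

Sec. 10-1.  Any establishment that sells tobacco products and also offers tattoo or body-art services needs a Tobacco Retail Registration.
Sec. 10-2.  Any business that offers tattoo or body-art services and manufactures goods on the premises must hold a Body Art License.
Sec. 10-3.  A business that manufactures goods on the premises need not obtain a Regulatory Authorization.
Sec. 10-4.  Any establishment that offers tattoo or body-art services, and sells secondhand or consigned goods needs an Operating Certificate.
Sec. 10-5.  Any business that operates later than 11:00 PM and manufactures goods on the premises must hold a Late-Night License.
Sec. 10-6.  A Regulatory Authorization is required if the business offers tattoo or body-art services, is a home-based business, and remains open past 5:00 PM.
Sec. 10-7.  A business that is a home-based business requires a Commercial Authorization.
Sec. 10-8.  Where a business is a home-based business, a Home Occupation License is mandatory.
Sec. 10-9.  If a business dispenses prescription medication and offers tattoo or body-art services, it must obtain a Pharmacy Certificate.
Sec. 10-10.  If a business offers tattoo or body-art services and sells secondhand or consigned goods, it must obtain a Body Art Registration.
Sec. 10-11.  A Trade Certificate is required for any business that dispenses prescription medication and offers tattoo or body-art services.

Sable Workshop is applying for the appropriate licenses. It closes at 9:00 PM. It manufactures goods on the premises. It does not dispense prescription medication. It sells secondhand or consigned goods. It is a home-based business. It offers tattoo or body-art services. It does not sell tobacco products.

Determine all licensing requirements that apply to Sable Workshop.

Sec. 10-1. does not sell tobacco products; offers tattoo or body-art services → Tobacco Retail Registration not required.
Sec. 10-2. offers tattoo or body-art services; manufactures goods on the premises → Body Art License required.
Sec. 10-3. manufactures goods on the premises → exempt from Regulatory Authorization.
Sec. 10-4. offers tattoo or body-art services; sells secondhand or consigned goods → Operating Certificate required.
Sec. 10-5. closes 9:00 PM, at/before 11:00 PM; manufactures goods on the premises → Late-Night License not required.
Sec. 10-6. offers tattoo or body-art services; is a home-based business; closes 9:00 PM, after 5:00 PM → Regulatory Authorization required.
Sec. 10-7. is a home-based business → Commercial Authorization required.
Sec. 10-8. is a home-based business → Home Occupation License required.
Sec. 10-9. does not dispense prescription medication; offers tattoo or body-art services → Pharmacy Certificate not required.
Sec. 10-10. offers tattoo or body-art services; sells secondhand or consigned goods → Body Art Registration required.
Sec. 10-11. does not dispense prescription medication; offers tattoo or body-art services → Trade Certificate not required.

Body Art License, Body Art Registration, Commercial Authorization, Home Occupation License, Operating Certificate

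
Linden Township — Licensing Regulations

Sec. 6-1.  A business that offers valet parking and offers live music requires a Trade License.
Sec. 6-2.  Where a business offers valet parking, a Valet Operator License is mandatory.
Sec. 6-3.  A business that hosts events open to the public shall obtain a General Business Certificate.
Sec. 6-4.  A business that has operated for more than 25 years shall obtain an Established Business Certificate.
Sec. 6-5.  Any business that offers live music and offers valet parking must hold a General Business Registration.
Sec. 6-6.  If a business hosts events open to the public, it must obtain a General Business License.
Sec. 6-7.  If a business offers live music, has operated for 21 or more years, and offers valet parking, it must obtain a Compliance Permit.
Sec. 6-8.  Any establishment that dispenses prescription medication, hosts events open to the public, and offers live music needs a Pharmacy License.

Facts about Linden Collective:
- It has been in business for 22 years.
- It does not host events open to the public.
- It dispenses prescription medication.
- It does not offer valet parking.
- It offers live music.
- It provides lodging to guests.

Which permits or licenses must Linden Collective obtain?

None

Sec. 6-1. does not offer valet parking; offers live music → Trade License not required.
Sec. 6-2. does not offer valet parking → Valet Operator License not required.
Sec. 6-3. does not host events open to the public → General Business Certificate not required.
Sec. 6-4. years in business 22 ≤ 25 → Established Business Certificate not required.
Sec. 6-5. offers live music; does not offer valet parking → General Business Registration not required.
Sec. 6-6. does not host events open to the public → General Business License not required.
Sec. 6-7. offers live music; years in business 22 ≥ 21; does not offer valet parking → Compliance Permit not required.
Sec. 6-8. dispenses prescription medication; does not host events open to the public; offers live music → Pharmacy License not required.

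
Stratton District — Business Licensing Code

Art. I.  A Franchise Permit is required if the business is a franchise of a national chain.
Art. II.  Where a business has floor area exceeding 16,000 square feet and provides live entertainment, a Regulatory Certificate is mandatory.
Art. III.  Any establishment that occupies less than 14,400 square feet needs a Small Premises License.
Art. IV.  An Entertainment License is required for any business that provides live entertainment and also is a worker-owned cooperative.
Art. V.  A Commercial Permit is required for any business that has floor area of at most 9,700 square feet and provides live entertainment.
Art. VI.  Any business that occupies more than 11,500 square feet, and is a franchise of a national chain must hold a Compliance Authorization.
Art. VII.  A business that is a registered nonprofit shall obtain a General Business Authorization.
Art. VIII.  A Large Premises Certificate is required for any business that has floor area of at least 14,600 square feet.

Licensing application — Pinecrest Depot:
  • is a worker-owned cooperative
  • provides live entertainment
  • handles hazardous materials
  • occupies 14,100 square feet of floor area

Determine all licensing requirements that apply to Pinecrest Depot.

Entertainment License, Small Premises License

Art. I. is a worker-owned cooperative (not: is a franchise of a national chain) → Franchise Permit not required.
Art. II. floor area 14,100 square feet ≤ 16,000 square feet; provides live entertainment → Regulatory Certificate not required.
Art. III. floor area 14,100 square feet < 14,400 square feet → Small Premises License required.
Art. IV. provides live entertainment; is a worker-owned cooperative → Entertainment License required.
Art. V. floor area 14,100 square feet > 9,700 square feet; provides live entertainment → Commercial Permit not required.
Art. VI. floor area 14,100 square feet > 11,500 square feet; is a worker-owned cooperative (not: is a franchise of a national chain) → Compliance Authorization not required.
Art. VII. is a worker-owned cooperative (not: is a registered nonprofit) → General Business Authorization not required.
Art. VIII. floor area 14,100 square feet < 14,600 square feet → Large Premises Certificate not required.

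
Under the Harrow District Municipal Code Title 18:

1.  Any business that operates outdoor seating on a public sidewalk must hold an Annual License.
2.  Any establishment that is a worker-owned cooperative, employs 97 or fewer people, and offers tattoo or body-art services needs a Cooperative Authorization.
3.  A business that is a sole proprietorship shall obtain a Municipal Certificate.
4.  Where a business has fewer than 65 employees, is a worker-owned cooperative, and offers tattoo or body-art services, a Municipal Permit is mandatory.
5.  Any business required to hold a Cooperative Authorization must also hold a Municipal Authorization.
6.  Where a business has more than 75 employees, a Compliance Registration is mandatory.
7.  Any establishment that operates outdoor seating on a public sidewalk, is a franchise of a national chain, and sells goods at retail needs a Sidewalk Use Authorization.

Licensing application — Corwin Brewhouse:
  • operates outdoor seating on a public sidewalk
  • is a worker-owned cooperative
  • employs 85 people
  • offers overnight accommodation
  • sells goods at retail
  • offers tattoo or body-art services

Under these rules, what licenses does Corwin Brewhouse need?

Annual License, Compliance Registration, Cooperative Authorization, Municipal Authorization

1. operates outdoor seating on a public sidewalk → Annual License required.
2. is a worker-owned cooperative; employees 85 ≤ 97; offers tattoo or body-art services → Cooperative Authorization required.
3. is a worker-owned cooperative (not: is a sole proprietorship) → Municipal Certificate not required.
4. employees 85 ≥ 65; is a worker-owned cooperative; offers tattoo or body-art services → Municipal Permit not required.
5. Cooperative Authorization is required → Municipal Authorization also required.
6. employees 85 > 75 → Compliance Registration required.
7. operates outdoor seating on a public sidewalk; is a worker-owned cooperative (not: is a franchise of a national chain); sells goods at retail → Sidewalk Use Authorization not required.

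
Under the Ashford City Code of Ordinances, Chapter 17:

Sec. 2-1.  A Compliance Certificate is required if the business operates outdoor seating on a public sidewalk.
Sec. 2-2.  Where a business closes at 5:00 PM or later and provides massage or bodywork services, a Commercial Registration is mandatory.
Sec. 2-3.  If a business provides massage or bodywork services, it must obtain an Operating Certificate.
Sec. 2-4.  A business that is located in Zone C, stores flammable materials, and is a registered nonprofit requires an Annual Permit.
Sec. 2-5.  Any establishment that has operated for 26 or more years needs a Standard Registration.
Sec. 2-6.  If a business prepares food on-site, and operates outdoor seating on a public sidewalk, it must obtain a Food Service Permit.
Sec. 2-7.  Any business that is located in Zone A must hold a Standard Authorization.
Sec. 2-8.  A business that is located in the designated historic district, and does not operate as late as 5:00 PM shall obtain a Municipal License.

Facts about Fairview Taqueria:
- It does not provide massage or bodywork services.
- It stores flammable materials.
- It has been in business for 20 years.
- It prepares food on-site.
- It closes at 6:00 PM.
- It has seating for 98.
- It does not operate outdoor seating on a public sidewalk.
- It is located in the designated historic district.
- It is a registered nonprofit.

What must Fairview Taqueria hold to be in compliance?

Sec. 2-1. does not operate outdoor seating on a public sidewalk → Compliance Certificate not required.
Sec. 2-2. closes 6:00 PM, after 5:00 PM; does not provide massage or bodywork services → Commercial Registration not required.
Sec. 2-3. does not provide massage or bodywork services → Operating Certificate not required.
Sec. 2-4. is located in the designated historic district (not: is located in Zone C); stores flammable materials; is a registered nonprofit → Annual Permit not required.
Sec. 2-5. years in business 20 < 26 → Standard Registration not required.
Sec. 2-6. prepares food on-site; does not operate outdoor seating on a public sidewalk → Food Service Permit not required.
Sec. 2-7. is located in the designated historic district (not: is located in Zone A) → Standard Authorization not required.
Sec. 2-8. is located in the designated historic district; closes 6:00 PM, after 5:00 PM → Municipal License not required.

None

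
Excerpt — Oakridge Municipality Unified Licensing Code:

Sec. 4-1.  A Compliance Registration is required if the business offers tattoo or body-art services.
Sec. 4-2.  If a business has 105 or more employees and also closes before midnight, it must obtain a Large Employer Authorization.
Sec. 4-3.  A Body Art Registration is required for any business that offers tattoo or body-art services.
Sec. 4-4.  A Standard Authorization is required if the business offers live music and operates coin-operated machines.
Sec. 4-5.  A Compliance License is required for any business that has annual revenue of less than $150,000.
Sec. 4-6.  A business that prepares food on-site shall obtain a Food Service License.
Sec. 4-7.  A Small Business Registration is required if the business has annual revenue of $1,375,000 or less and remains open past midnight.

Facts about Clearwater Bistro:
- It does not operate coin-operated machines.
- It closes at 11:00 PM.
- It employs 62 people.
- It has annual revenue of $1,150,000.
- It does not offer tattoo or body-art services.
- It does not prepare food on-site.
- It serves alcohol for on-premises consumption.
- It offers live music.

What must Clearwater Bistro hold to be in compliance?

Sec. 4-1. does not offer tattoo or body-art services → Compliance Registration not required.
Sec. 4-2. employees 62 < 105; closes 11:00 PM, at/before midnight → Large Employer Authorization not required.
Sec. 4-3. does not offer tattoo or body-art services → Body Art Registration not required.
Sec. 4-4. offers live music; does not operate coin-operated machines → Standard Authorization not required.
Sec. 4-5. revenue $1,150,000 ≥ $150,000 → Compliance License not required.
Sec. 4-6. does not prepare food on-site → Food Service License not required.
Sec. 4-7. revenue $1,150,000 ≤ $1,375,000; closes 11:00 PM, at/before midnight → Small Business Registration not required.

None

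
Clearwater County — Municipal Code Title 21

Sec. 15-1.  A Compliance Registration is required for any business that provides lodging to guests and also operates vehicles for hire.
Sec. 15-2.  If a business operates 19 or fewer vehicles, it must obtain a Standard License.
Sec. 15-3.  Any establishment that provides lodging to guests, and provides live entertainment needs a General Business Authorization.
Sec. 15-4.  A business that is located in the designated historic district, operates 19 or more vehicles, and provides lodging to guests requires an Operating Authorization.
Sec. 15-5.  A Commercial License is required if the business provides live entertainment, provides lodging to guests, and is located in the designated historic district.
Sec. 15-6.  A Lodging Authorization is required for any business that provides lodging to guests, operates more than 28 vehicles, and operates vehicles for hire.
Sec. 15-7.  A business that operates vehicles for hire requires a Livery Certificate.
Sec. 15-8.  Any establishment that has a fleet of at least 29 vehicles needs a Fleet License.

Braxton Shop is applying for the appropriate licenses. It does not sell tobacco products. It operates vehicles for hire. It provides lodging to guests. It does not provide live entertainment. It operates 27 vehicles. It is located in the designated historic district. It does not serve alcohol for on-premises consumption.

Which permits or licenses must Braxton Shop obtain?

Sec. 15-1. provides lodging to guests; operates vehicles for hire → Compliance Registration required.
Sec. 15-2. vehicles 27 > 19 → Standard License not required.
Sec. 15-3. provides lodging to guests; does not provide live entertainment → General Business Authorization not required.
Sec. 15-4. is located in the designated historic district; vehicles 27 ≥ 19; provides lodging to guests → Operating Authorization required.
Sec. 15-5. does not provide live entertainment; provides lodging to guests; is located in the designated historic district → Commercial License not required.
Sec. 15-6. provides lodging to guests; vehicles 27 ≤ 28; operates vehicles for hire → Lodging Authorization not required.
Sec. 15-7. operates vehicles for hire → Livery Certificate required.
Sec. 15-8. vehicles 27 < 29 → Fleet License not required.

Compliance Registration, Livery Certificate, Operating Authorization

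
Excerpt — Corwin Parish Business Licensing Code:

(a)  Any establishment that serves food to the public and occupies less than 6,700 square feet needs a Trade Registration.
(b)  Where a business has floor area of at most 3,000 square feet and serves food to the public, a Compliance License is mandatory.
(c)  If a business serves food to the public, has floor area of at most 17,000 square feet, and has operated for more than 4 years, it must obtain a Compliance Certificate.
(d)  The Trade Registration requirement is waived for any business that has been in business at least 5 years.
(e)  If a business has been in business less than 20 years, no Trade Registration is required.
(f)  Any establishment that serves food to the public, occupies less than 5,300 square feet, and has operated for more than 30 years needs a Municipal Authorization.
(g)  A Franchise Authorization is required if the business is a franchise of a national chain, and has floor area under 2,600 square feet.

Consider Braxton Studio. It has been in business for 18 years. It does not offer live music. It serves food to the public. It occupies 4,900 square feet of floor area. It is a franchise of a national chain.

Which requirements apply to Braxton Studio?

Compliance Certificate

(a) serves food to the public; floor area 4,900 square feet < 6,700 square feet → Trade Registration required.
(b) floor area 4,900 square feet > 3,000 square feet; serves food to the public → Compliance License not required.
(c) serves food to the public; floor area 4,900 square feet ≤ 17,000 square feet; years in business 18 > 4 → Compliance Certificate required.
(d) years in business 18 ≥ 5 → exempt from Trade Registration.
(e) years in business 18 < 20 → exempt from Trade Registration.
(f) serves food to the public; floor area 4,900 square feet < 5,300 square feet; years in business 18 ≤ 30 → Municipal Authorization not required.
(g) is a franchise of a national chain; floor area 4,900 square feet ≥ 2,600 square feet → Franchise Authorization not required.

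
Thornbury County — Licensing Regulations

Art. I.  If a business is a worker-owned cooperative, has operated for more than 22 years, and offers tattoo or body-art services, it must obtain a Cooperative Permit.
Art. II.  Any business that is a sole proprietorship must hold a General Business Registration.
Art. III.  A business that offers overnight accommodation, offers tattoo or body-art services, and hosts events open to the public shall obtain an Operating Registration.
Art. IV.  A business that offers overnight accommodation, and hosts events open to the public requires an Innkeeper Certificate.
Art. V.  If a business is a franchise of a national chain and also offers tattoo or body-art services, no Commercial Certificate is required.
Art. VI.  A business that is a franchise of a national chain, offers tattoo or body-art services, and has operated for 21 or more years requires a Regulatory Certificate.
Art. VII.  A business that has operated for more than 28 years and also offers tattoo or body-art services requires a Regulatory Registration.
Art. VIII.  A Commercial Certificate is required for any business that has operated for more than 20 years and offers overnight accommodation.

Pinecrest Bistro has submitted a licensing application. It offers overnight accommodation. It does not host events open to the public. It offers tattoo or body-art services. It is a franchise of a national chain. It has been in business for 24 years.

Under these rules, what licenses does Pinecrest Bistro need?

Art. I. is a franchise of a national chain (not: is a worker-owned cooperative); years in business 24 > 22; offers tattoo or body-art services → Cooperative Permit not required.
Art. II. is a franchise of a national chain (not: is a sole proprietorship) → General Business Registration not required.
Art. III. offers overnight accommodation; offers tattoo or body-art services; does not host events open to the public → Operating Registration not required.
Art. IV. offers overnight accommodation; does not host events open to the public → Innkeeper Certificate not required.
Art. V. is a franchise of a national chain; offers tattoo or body-art services → exempt from Commercial Certificate.
Art. VI. is a franchise of a national chain; offers tattoo or body-art services; years in business 24 ≥ 21 → Regulatory Certificate required.
Art. VII. years in business 24 ≤ 28; offers tattoo or body-art services → Regulatory Registration not required.
Art. VIII. years in business 24 > 20; offers overnight accommodation → Commercial Certificate required.

Regulatory Certificate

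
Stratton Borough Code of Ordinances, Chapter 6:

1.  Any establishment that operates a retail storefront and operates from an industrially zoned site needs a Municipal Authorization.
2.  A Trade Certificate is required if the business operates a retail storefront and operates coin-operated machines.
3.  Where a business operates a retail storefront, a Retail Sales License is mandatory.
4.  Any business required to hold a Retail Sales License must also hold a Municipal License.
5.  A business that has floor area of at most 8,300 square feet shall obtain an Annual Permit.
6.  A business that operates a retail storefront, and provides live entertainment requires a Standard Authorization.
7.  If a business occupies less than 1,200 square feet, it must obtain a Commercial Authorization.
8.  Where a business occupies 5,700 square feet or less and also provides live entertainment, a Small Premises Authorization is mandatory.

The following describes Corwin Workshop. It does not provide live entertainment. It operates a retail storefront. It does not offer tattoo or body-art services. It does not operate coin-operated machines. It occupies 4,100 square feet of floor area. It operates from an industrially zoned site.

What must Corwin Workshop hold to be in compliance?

Annual Permit, Municipal Authorization, Municipal License, Retail Sales License

1. operates a retail storefront; operates from an industrially zoned site → Municipal Authorization required.
2. operates a retail storefront; does not operate coin-operated machines → Trade Certificate not required.
3. operates a retail storefront → Retail Sales License required.
4. Retail Sales License is required → Municipal License also required.
5. floor area 4,100 square feet ≤ 8,300 square feet → Annual Permit required.
6. operates a retail storefront; does not provide live entertainment → Standard Authorization not required.
7. floor area 4,100 square feet ≥ 1,200 square feet → Commercial Authorization not required.
8. floor area 4,100 square feet ≤ 5,700 square feet; does not provide live entertainment → Small Premises Authorization not required.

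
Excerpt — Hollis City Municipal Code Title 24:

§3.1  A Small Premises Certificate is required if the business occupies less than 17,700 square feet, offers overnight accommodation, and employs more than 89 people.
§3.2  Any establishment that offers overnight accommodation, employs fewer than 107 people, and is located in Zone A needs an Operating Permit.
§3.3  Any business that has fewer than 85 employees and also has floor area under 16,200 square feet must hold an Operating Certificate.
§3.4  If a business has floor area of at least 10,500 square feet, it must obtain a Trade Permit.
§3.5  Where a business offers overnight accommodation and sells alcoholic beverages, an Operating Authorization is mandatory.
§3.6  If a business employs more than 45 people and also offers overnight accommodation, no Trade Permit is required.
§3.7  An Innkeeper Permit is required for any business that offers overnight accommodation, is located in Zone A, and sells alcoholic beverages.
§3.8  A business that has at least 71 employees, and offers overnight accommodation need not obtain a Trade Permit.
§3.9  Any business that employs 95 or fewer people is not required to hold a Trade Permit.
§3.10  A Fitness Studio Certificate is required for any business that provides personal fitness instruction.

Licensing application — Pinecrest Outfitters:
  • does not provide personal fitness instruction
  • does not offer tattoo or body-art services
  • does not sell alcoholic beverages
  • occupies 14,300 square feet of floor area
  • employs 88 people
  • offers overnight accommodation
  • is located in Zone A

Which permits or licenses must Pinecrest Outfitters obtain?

§3.1 floor area 14,300 square feet < 17,700 square feet; offers overnight accommodation; employees 88 ≤ 89 → Small Premises Certificate not required.
§3.2 offers overnight accommodation; employees 88 < 107; is located in Zone A → Operating Permit required.
§3.3 employees 88 ≥ 85; floor area 14,300 square feet < 16,200 square feet → Operating Certificate not required.
§3.4 floor area 14,300 square feet ≥ 10,500 square feet → Trade Permit required.
§3.5 offers overnight accommodation; does not sell alcoholic beverages → Operating Authorization not required.
§3.6 employees 88 > 45; offers overnight accommodation → exempt from Trade Permit.
§3.7 offers overnight accommodation; is located in Zone A; does not sell alcoholic beverages → Innkeeper Permit not required.
§3.8 employees 88 ≥ 71; offers overnight accommodation → exempt from Trade Permit.
§3.9 employees 88 ≤ 95 → exempt from Trade Permit.
§3.10 does not provide personal fitness instruction → Fitness Studio Certificate not required.

Operating Permit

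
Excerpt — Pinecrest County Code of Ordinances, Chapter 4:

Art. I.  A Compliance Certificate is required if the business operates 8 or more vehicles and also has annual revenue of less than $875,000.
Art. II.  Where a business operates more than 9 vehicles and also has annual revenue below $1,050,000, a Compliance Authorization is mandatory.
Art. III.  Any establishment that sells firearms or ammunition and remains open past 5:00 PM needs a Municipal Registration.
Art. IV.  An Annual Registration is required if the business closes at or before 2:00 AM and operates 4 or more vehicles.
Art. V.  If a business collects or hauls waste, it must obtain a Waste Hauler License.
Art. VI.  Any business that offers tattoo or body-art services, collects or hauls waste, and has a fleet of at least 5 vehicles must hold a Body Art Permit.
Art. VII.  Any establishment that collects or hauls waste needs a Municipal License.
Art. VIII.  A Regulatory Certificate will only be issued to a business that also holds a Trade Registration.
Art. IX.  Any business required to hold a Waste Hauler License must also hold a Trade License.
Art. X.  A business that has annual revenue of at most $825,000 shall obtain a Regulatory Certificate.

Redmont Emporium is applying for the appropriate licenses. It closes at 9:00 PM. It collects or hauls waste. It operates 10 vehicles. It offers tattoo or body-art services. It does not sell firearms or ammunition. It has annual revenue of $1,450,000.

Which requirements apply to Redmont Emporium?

Art. I. vehicles 10 ≥ 8; revenue $1,450,000 ≥ $875,000 → Compliance Certificate not required.
Art. II. vehicles 10 > 9; revenue $1,450,000 ≥ $1,050,000 → Compliance Authorization not required.
Art. III. does not sell firearms or ammunition; closes 9:00 PM, after 5:00 PM → Municipal Registration not required.
Art. IV. closes 9:00 PM, at/before 2:00 AM; vehicles 10 ≥ 4 → Annual Registration required.
Art. V. collects or hauls waste → Waste Hauler License required.
Art. VI. offers tattoo or body-art services; collects or hauls waste; vehicles 10 ≥ 5 → Body Art Permit required.
Art. VII. collects or hauls waste → Municipal License required.
Art. VIII. Regulatory Certificate is not required → no effect.
Art. IX. Waste Hauler License is required → Trade License also required.
Art. X. revenue $1,450,000 > $825,000 → Regulatory Certificate not required.

Annual Registration, Body Art Permit, Municipal License, Trade License, Waste Hauler License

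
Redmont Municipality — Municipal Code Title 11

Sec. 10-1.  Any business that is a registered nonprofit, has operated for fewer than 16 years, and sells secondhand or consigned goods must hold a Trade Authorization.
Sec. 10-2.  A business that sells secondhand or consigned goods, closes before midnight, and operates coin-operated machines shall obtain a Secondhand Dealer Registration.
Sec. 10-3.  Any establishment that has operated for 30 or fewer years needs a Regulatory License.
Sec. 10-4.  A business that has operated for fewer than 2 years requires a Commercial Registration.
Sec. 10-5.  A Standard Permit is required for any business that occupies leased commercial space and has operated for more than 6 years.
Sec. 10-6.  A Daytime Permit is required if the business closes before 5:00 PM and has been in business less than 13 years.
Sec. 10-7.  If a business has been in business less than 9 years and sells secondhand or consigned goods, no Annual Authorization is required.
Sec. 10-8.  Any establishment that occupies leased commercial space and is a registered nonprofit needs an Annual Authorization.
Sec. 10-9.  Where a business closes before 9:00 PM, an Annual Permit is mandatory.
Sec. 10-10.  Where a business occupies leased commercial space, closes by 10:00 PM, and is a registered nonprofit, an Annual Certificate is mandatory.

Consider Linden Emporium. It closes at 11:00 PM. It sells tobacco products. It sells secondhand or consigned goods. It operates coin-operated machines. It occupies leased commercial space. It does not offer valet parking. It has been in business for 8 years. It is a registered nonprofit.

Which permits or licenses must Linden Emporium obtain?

Regulatory License, Secondhand Dealer Registration, Standard Permit, Trade Authorization

Sec. 10-1. is a registered nonprofit; years in business 8 < 16; sells secondhand or consigned goods → Trade Authorization required.
Sec. 10-2. sells secondhand or consigned goods; closes 11:00 PM, at/before midnight; operates coin-operated machines → Secondhand Dealer Registration required.
Sec. 10-3. years in business 8 ≤ 30 → Regulatory License required.
Sec. 10-4. years in business 8 ≥ 2 → Commercial Registration not required.
Sec. 10-5. occupies leased commercial space; years in business 8 > 6 → Standard Permit required.
Sec. 10-6. closes 11:00 PM, after 5:00 PM; years in business 8 < 13 → Daytime Permit not required.
Sec. 10-7. years in business 8 < 9; sells secondhand or consigned goods → exempt from Annual Authorization.
Sec. 10-8. occupies leased commercial space; is a registered nonprofit → Annual Authorization required.
Sec. 10-9. closes 11:00 PM, after 9:00 PM → Annual Permit not required.
Sec. 10-10. occupies leased commercial space; closes 11:00 PM, after 10:00 PM; is a registered nonprofit → Annual Certificate not required.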